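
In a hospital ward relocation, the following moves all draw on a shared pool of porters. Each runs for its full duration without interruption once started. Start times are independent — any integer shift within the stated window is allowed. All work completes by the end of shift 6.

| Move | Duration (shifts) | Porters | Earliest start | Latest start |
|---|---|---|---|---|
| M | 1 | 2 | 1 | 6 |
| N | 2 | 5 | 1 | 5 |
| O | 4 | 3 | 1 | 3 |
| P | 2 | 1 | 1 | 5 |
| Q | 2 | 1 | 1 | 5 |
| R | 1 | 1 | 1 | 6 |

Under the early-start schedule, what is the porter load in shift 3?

3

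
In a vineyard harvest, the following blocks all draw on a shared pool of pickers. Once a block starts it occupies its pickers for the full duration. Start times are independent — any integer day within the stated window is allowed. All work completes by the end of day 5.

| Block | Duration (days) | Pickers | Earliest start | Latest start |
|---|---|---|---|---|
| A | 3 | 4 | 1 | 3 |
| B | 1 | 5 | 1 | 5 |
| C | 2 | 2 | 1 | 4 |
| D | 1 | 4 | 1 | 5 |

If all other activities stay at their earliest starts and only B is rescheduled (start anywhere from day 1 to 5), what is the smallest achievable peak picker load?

B@1: d1:15  d2:6  d3:4  d4:0  d5:0 → peak 15
B@2: d1:10  d2:11  d3:4  d4:0  d5:0 → peak 11
B@3: d1:10  d2:6  d3:9  d4:0  d5:0 → peak 10
B@4: d1:10  d2:6  d3:4  d4:5  d5:0 → peak 10
B@5: d1:10  d2:6  d3:4  d4:0  d5:5 → peak 10
Best is B@3, peak 10.

10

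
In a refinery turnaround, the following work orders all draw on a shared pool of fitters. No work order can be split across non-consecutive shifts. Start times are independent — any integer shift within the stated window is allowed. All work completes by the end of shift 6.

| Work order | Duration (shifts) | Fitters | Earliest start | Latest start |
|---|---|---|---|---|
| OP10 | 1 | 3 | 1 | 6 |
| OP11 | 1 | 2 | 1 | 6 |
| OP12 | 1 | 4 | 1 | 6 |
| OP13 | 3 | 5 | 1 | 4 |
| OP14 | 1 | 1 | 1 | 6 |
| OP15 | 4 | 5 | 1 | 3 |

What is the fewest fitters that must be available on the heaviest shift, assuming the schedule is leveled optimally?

10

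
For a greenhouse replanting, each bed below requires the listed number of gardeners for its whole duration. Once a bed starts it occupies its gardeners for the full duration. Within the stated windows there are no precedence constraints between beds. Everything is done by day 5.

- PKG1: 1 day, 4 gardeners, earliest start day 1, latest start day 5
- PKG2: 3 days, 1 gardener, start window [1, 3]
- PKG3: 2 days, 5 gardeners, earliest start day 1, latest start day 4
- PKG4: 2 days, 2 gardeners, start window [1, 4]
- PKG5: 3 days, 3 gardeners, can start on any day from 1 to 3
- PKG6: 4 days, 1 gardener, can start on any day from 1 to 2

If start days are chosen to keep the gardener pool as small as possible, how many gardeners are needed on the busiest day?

7

Early-start (PKG1@1, PKG2@1, PKG3@1, PKG4@1, PKG5@1, PKG6@1) gives peak 16: d1:16  d2:12  d3:5  d4:1  d5:0.
Shift PKG2→2, PKG3→4, PKG4→2, PKG6→2.
Schedule PKG1@1, PKG2@2, PKG3@4, PKG4@2, PKG5@1, PKG6@2: d1:7  d2:7  d3:7  d4:7  d5:6 — peak 7.
Total gardener-days = 34 over 5 days ⇒ peak ≥ ⌈34/5⌉ = 7, so 7 is optimal.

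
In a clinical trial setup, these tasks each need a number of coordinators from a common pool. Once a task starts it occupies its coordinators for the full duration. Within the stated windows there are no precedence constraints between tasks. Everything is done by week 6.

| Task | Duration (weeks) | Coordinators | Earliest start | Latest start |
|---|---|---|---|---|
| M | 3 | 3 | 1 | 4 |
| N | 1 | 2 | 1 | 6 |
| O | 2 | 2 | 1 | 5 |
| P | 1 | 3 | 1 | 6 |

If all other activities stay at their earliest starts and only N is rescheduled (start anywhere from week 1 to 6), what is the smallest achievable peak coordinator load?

N@1: w1:10  w2:5  w3:3  w4:0  w5:0  w6:0 → peak 10
N@2: w1:8  w2:7  w3:3  w4:0  w5:0  w6:0 → peak 8
N@3: w1:8  w2:5  w3:5  w4:0  w5:0  w6:0 → peak 8
N@4: w1:8  w2:5  w3:3  w4:2  w5:0  w6:0 → peak 8
N@5: w1:8  w2:5  w3:3  w4:0  w5:2  w6:0 → peak 8
N@6: w1:8  w2:5  w3:3  w4:0  w5:0  w6:2 → peak 8
Best is N@2, peak 8.

8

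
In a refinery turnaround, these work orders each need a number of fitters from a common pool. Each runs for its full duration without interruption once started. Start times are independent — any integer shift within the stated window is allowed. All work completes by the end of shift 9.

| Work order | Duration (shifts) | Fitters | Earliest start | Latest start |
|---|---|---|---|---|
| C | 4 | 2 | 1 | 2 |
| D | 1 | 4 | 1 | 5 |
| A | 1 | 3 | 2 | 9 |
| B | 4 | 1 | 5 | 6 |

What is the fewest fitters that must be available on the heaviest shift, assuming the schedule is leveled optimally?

Early-start (C@1, D@1, A@2, B@5) gives peak 6: s1:6  s2:5  s3:2  s4:2  s5:1  s6:1  s7:1  s8:1  s9:0.
Shift D→5, A→6, B→6.
Schedule C@1, D@5, A@6, B@6: s1:2  s2:2  s3:2  s4:2  s5:4  s6:4  s7:1  s8:1  s9:1 — peak 4.

4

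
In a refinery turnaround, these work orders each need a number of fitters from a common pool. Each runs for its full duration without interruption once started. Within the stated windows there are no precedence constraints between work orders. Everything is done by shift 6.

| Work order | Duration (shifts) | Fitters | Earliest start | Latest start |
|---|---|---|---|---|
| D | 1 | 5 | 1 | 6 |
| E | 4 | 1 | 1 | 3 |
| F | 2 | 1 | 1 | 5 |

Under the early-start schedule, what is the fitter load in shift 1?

7

At early start, shift 1 has: D, E, F.
Demand: 5 + 1 + 1 = 7.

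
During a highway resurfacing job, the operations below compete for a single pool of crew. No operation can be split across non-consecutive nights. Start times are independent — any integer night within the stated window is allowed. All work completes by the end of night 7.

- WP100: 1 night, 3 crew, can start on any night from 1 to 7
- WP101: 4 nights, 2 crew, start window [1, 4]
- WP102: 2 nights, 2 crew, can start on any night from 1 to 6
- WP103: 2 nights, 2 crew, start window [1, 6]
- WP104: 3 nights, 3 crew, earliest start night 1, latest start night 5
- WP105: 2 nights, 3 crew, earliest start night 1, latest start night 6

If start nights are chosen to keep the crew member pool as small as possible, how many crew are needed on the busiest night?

5

Early-start (WP100@1, WP101@1, WP102@1, WP103@1, WP104@1, WP105@1) gives peak 15: n1:15  n2:12  n3:5  n4:2  n5:0  n6:0  n7:0.
Shift WP102→4, WP103→6, WP104→5, WP105→2.
Schedule WP100@1, WP101@1, WP102@4, WP103@6, WP104@5, WP105@2: n1:5  n2:5  n3:5  n4:4  n5:5  n6:5  n7:5 — peak 5.
Total crew member-nights = 34 over 7 nights ⇒ peak ≥ ⌈34/7⌉ = 5, so 5 is optimal.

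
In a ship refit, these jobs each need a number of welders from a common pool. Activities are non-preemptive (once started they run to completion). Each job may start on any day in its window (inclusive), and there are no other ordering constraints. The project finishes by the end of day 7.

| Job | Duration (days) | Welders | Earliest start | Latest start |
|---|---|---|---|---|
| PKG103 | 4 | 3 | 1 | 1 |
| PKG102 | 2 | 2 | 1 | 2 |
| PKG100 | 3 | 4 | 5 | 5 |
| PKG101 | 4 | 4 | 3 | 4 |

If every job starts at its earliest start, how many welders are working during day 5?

8

At early start, day 5 has: PKG100, PKG101.
Demand: 4 + 4 = 8.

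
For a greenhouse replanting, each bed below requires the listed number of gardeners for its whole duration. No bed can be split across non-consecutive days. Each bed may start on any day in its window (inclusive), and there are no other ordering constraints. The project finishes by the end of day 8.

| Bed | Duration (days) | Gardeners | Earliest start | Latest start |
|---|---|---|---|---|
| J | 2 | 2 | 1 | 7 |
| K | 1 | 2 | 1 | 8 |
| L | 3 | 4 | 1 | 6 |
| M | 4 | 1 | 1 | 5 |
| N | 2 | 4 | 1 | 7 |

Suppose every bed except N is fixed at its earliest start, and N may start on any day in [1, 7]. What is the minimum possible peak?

9

N@1: d1:13  d2:11  d3:5  d4:1  d5:0  d6:0  d7:0  d8:0 → peak 13
N@2: d1:9  d2:11  d3:9  d4:1  d5:0  d6:0  d7:0  d8:0 → peak 11
N@3: d1:9  d2:7  d3:9  d4:5  d5:0  d6:0  d7:0  d8:0 → peak 9
N@4: d1:9  d2:7  d3:5  d4:5  d5:4  d6:0  d7:0  d8:0 → peak 9
N@5: d1:9  d2:7  d3:5  d4:1  d5:4  d6:4  d7:0  d8:0 → peak 9
N@6: d1:9  d2:7  d3:5  d4:1  d5:0  d6:4  d7:4  d8:0 → peak 9
N@7: d1:9  d2:7  d3:5  d4:1  d5:0  d6:0  d7:4  d8:4 → peak 9
Best is N@3, peak 9.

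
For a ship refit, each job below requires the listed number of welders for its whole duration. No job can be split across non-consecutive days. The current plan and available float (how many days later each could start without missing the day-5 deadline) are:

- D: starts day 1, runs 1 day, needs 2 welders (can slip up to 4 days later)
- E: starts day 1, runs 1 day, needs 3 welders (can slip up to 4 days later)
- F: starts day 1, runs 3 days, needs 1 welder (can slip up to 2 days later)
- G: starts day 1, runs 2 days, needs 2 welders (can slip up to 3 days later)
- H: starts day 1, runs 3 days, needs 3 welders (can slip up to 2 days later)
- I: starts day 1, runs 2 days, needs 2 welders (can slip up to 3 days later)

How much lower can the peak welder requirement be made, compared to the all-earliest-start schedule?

Early-start peak: d1:13  d2:8  d3:4  d4:0  d5:0 ⇒ 13.
Leveled (D@1, E@1, F@1, G@2, H@2, I@4): d1:6  d2:6  d3:6  d4:5  d5:2 ⇒ 6.
Reduction 13 − 6 = 7.

7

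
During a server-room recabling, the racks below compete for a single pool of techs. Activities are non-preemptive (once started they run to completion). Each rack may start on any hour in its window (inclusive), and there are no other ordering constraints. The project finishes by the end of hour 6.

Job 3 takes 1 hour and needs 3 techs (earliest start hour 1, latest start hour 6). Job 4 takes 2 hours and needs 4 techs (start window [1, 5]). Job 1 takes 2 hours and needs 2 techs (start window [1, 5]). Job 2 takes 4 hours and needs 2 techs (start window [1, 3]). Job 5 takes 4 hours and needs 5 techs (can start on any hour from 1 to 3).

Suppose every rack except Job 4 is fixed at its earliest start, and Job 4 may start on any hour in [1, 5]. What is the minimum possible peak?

12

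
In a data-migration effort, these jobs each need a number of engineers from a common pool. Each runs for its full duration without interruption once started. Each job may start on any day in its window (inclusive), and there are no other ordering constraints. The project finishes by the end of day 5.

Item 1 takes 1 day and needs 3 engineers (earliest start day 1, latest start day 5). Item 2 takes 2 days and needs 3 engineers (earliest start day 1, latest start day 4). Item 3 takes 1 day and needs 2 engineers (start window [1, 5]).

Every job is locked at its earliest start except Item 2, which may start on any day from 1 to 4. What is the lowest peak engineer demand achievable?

5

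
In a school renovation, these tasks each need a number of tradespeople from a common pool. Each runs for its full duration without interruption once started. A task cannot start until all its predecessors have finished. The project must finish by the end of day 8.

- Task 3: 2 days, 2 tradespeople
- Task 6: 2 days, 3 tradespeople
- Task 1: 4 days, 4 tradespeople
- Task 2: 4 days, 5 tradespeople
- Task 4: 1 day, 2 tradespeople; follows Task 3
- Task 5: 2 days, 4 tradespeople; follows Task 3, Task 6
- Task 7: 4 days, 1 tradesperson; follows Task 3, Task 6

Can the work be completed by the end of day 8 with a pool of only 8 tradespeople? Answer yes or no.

no

The minimum achievable peak is 9; 8 < 9, so no feasible schedule stays within the cap.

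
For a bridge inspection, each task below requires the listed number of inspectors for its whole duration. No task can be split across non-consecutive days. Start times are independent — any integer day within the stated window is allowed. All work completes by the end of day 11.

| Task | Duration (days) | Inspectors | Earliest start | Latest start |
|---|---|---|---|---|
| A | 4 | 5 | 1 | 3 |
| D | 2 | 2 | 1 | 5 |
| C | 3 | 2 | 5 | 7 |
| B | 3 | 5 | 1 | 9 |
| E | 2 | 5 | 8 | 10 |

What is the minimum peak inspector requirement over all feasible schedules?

7

Early-start (A@1, D@1, C@5, B@1, E@8) gives peak 12: d1:12  d2:12  d3:10  d4:5  d5:2  d6:2  d7:2  d8:5  d9:5  d10:0  d11:0.
Shift B→5.
Schedule A@1, D@1, C@5, B@5, E@8: d1:7  d2:7  d3:5  d4:5  d5:7  d6:7  d7:7  d8:5  d9:5  d10:0  d11:0 — peak 7.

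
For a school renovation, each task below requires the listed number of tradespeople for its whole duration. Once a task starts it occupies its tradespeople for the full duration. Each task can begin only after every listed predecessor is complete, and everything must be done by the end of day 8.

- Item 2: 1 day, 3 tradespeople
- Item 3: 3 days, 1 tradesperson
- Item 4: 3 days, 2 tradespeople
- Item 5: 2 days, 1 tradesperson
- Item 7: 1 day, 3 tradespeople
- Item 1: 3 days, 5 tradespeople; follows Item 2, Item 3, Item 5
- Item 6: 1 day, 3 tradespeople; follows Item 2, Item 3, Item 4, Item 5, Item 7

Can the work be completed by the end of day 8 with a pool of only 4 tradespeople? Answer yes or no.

no

Total tradesperson-days = 35; over 8 days the average is 35/8 > 4, so some day must exceed 4.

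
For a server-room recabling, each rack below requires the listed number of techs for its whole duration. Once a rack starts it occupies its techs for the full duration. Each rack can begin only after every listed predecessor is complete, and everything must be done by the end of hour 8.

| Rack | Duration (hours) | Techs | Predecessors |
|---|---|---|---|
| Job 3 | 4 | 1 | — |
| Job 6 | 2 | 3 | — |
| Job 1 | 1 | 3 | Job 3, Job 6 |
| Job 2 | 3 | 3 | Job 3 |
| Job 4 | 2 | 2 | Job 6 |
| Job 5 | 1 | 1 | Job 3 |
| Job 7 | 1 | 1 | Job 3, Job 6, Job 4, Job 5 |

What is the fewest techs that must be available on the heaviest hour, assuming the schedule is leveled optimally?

Early-start (Job 3@1, Job 6@1, Job 1@5, Job 2@5, Job 4@3, Job 5@5, Job 7@6) gives peak 7: h1:4  h2:4  h3:3  h4:3  h5:7  h6:4  h7:3  h8:0.
Shift Job 2→6.
Schedule Job 3@1, Job 6@1, Job 1@5, Job 2@6, Job 4@3, Job 5@5, Job 7@6: h1:4  h2:4  h3:3  h4:3  h5:4  h6:4  h7:3  h8:3 — peak 4.
Total tech-hours = 28 over 8 hours ⇒ peak ≥ ⌈28/8⌉ = 4, so 4 is optimal.

4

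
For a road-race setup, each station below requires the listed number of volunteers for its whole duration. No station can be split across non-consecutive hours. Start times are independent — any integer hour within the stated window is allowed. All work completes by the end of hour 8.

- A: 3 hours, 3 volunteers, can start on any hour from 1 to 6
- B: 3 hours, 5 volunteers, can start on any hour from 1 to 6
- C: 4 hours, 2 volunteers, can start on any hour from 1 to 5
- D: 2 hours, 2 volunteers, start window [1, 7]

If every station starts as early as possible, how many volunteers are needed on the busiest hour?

Early-start schedule: A@1, B@1, C@1, D@1.
Load per hour: hour 1: 12, hour 2: 12, hour 3: 10, hour 4: 2, hour 5: 0, hour 6: 0, hour 7: 0, hour 8: 0.
Peak is 12.

12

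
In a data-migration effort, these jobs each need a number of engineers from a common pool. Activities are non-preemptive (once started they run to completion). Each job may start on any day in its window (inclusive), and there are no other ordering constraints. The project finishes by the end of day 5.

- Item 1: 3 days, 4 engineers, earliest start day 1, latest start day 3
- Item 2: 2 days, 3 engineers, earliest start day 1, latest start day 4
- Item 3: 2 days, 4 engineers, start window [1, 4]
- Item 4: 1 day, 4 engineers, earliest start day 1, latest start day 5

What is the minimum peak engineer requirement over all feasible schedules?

8

Early-start (Item 1@1, Item 2@1, Item 3@1, Item 4@1) gives peak 15: d1:15  d2:11  d3:4  d4:0  d5:0.
Shift Item 3→3, Item 4→4.
Schedule Item 1@1, Item 2@1, Item 3@3, Item 4@4: d1:7  d2:7  d3:8  d4:8  d5:0 — peak 8.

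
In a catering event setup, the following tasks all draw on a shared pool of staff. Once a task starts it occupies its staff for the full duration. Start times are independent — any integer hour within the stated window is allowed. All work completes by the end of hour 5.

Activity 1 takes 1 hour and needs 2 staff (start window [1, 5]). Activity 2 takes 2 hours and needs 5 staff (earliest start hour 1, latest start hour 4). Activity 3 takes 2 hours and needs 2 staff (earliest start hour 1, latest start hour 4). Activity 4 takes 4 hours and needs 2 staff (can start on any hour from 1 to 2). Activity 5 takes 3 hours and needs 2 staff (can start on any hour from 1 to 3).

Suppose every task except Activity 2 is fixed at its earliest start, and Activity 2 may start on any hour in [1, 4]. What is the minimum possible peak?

Activity 2@1: h1:13  h2:11  h3:4  h4:2  h5:0 → peak 13
Activity 2@2: h1:8  h2:11  h3:9  h4:2  h5:0 → peak 11
Activity 2@3: h1:8  h2:6  h3:9  h4:7  h5:0 → peak 9
Activity 2@4: h1:8  h2:6  h3:4  h4:7  h5:5 → peak 8
Best is Activity 2@4, peak 8.

8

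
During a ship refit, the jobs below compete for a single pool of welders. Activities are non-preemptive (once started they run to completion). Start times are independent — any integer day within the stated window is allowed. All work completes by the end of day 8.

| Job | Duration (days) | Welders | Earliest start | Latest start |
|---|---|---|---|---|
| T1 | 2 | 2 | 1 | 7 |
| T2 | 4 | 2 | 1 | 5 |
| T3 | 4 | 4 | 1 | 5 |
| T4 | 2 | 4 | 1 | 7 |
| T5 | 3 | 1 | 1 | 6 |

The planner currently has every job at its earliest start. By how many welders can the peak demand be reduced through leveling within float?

7

Early-start peak: d1:13  d2:13  d3:7  d4:6  d5:0  d6:0  d7:0  d8:0 ⇒ 13.
Leveled (T1@1, T2@1, T3@3, T4@7, T5@5): d1:4  d2:4  d3:6  d4:6  d5:5  d6:5  d7:5  d8:4 ⇒ 6.
Reduction 13 − 6 = 7.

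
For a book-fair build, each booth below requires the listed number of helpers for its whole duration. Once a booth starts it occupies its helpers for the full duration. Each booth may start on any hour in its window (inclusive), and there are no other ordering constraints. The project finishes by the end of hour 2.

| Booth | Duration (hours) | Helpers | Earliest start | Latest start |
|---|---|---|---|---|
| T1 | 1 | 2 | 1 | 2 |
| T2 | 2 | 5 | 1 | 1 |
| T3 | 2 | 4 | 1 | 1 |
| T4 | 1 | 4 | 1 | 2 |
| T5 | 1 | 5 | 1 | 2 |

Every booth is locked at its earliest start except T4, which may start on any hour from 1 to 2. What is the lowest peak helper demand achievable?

16

T4@1: h1:20  h2:9 → peak 20
T4@2: h1:16  h2:13 → peak 16
Best is T4@2, peak 16.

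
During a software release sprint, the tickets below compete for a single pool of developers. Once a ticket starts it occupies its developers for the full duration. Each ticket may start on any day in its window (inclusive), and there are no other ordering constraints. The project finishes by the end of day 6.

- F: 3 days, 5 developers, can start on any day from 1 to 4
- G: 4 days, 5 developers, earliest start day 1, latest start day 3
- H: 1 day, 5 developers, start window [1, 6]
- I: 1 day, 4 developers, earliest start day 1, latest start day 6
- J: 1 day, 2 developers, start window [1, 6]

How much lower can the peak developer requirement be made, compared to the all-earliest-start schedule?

11

Early-start peak: d1:21  d2:10  d3:10  d4:5  d5:0  d6:0 ⇒ 21.
Leveled (F@1, G@1, H@4, I@5, J@5): d1:10  d2:10  d3:10  d4:10  d5:6  d6:0 ⇒ 10.
Reduction 21 − 10 = 11.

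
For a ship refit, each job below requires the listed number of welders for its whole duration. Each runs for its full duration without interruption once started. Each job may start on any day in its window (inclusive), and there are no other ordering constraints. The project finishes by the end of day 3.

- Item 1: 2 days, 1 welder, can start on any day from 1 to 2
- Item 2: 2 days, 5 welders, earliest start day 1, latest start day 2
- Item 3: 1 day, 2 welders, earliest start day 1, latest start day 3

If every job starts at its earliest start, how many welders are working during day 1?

8

At early start, day 1 has: Item 1, Item 2, Item 3.
Demand: 1 + 5 + 2 = 8.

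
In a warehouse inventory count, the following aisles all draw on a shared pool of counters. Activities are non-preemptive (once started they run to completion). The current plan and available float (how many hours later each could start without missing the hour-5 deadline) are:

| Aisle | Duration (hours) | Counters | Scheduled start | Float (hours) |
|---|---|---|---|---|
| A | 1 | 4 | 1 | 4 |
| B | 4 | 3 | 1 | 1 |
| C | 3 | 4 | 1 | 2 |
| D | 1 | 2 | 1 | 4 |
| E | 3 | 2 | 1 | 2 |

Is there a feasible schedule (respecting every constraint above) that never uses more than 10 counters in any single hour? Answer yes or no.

Schedule A@1, B@1, C@2, D@1, E@2: h1:9  h2:9  h3:9  h4:9  h5:0 — peak 9 ≤ 10.

yes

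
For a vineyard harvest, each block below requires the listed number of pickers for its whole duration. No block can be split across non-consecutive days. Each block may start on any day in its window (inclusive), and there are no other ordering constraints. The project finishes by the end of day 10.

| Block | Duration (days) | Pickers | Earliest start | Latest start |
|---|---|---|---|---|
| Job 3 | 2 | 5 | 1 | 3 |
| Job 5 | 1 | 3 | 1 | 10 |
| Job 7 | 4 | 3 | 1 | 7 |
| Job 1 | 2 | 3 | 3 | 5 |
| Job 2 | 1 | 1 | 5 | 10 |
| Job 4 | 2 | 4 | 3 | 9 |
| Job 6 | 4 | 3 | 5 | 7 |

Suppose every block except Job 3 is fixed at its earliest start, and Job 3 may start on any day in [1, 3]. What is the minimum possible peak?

11

Job 3@1: d1:11  d2:8  d3:10  d4:10  d5:4  d6:3  d7:3  d8:3  d9:0  d10:0 → peak 11
Job 3@2: d1:6  d2:8  d3:15  d4:10  d5:4  d6:3  d7:3  d8:3  d9:0  d10:0 → peak 15
Job 3@3: d1:6  d2:3  d3:15  d4:15  d5:4  d6:3  d7:3  d8:3  d9:0  d10:0 → peak 15
Best is Job 3@1, peak 11.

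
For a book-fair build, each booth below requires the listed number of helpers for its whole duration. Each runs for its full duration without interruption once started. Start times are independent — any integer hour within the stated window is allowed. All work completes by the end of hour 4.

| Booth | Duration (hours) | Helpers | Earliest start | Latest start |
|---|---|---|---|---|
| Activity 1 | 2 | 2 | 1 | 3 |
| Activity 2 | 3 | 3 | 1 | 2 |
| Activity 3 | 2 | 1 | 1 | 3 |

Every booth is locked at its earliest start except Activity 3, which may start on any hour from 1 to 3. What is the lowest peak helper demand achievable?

5

Activity 3@1: h1:6  h2:6  h3:3  h4:0 → peak 6
Activity 3@2: h1:5  h2:6  h3:4  h4:0 → peak 6
Activity 3@3: h1:5  h2:5  h3:4  h4:1 → peak 5
Best is Activity 3@3, peak 5.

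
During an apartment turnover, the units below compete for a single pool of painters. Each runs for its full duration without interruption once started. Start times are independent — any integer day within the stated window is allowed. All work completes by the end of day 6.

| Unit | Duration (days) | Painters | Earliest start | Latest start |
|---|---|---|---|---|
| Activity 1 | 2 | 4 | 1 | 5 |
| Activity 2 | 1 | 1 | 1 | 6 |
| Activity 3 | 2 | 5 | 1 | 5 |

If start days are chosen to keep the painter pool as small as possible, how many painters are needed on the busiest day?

5

Early-start (Activity 1@1, Activity 2@1, Activity 3@1) gives peak 10: d1:10  d2:9  d3:0  d4:0  d5:0  d6:0.
Shift Activity 3→3.
Schedule Activity 1@1, Activity 2@1, Activity 3@3: d1:5  d2:4  d3:5  d4:5  d5:0  d6:0 — peak 5.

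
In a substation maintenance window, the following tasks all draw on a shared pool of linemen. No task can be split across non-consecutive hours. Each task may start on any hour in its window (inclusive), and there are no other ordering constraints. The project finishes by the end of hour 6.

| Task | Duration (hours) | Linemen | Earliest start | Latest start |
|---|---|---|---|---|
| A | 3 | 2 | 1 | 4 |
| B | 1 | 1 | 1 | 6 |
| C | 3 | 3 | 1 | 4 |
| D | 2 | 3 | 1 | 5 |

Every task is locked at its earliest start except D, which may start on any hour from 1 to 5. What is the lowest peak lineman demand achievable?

D@1: h1:9  h2:8  h3:5  h4:0  h5:0  h6:0 → peak 9
D@2: h1:6  h2:8  h3:8  h4:0  h5:0  h6:0 → peak 8
D@3: h1:6  h2:5  h3:8  h4:3  h5:0  h6:0 → peak 8
D@4: h1:6  h2:5  h3:5  h4:3  h5:3  h6:0 → peak 6
D@5: h1:6  h2:5  h3:5  h4:0  h5:3  h6:3 → peak 6
Best is D@4, peak 6.

6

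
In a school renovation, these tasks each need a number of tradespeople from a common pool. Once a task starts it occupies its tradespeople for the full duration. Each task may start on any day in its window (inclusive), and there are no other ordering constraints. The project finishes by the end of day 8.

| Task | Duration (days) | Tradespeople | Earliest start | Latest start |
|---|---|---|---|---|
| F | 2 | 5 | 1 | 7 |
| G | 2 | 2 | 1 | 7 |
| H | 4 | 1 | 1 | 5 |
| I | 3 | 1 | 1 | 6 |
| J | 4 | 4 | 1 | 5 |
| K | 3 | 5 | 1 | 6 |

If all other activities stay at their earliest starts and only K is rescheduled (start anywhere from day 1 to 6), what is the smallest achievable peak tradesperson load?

K@1: d1:18  d2:18  d3:11  d4:5  d5:0  d6:0  d7:0  d8:0 → peak 18
K@2: d1:13  d2:18  d3:11  d4:10  d5:0  d6:0  d7:0  d8:0 → peak 18
K@3: d1:13  d2:13  d3:11  d4:10  d5:5  d6:0  d7:0  d8:0 → peak 13
K@4: d1:13  d2:13  d3:6  d4:10  d5:5  d6:5  d7:0  d8:0 → peak 13
K@5: d1:13  d2:13  d3:6  d4:5  d5:5  d6:5  d7:5  d8:0 → peak 13
K@6: d1:13  d2:13  d3:6  d4:5  d5:0  d6:5  d7:5  d8:5 → peak 13
Best is K@3, peak 13.

13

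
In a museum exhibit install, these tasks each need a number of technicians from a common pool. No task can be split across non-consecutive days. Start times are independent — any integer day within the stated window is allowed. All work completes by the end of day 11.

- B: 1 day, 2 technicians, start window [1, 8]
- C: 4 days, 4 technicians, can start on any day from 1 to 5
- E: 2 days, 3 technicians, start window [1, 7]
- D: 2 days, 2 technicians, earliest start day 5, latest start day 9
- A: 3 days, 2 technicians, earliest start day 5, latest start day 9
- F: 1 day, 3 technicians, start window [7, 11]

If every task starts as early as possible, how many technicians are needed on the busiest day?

9

Early-start schedule: B@1, C@1, E@1, D@5, A@5, F@7.
Load per day: day 1: 9, day 2: 7, day 3: 4, day 4: 4, day 5: 4, day 6: 4, day 7: 5, day 8: 0, day 9: 0, day 10: 0, day 11: 0.
Peak is 9.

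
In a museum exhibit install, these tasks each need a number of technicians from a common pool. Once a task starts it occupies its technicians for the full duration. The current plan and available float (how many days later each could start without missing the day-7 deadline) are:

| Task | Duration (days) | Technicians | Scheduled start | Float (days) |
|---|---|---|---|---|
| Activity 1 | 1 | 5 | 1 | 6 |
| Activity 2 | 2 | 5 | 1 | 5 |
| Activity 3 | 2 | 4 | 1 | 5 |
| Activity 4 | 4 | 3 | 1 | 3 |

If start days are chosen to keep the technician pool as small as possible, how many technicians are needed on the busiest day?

Early-start (Activity 1@1, Activity 2@1, Activity 3@1, Activity 4@1) gives peak 17: d1:17  d2:12  d3:3  d4:3  d5:0  d6:0  d7:0.
Shift Activity 2→2, Activity 3→4, Activity 4→4.
Schedule Activity 1@1, Activity 2@2, Activity 3@4, Activity 4@4: d1:5  d2:5  d3:5  d4:7  d5:7  d6:3  d7:3 — peak 7.

7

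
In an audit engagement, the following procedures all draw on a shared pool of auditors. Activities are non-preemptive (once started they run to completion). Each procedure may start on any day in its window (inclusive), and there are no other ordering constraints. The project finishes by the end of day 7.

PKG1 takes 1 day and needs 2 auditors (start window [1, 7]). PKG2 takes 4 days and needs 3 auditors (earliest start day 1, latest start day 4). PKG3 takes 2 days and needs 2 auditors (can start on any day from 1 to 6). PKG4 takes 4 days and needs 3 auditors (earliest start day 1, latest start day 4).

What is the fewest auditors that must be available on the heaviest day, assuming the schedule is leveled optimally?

Early-start (PKG1@1, PKG2@1, PKG3@1, PKG4@1) gives peak 10: d1:10  d2:8  d3:6  d4:6  d5:0  d6:0  d7:0.
Shift PKG3→2, PKG4→4.
Schedule PKG1@1, PKG2@1, PKG3@2, PKG4@4: d1:5  d2:5  d3:5  d4:6  d5:3  d6:3  d7:3 — peak 6.

6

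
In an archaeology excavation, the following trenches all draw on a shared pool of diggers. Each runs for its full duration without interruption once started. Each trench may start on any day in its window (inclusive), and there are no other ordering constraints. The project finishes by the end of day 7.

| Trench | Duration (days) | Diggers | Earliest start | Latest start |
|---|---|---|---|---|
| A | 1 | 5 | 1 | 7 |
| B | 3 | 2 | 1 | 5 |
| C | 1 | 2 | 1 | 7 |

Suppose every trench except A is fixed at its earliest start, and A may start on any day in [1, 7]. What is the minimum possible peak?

5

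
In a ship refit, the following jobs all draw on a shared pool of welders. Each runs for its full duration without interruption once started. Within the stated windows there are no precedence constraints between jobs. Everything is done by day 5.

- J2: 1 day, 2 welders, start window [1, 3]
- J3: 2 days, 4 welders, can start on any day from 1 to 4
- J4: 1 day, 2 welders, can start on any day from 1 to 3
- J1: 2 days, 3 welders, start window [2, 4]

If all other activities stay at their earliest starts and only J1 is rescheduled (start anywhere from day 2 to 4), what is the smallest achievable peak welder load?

J1@2: d1:8  d2:7  d3:3  d4:0  d5:0 → peak 8
J1@3: d1:8  d2:4  d3:3  d4:3  d5:0 → peak 8
J1@4: d1:8  d2:4  d3:0  d4:3  d5:3 → peak 8
Best is J1@2, peak 8.

8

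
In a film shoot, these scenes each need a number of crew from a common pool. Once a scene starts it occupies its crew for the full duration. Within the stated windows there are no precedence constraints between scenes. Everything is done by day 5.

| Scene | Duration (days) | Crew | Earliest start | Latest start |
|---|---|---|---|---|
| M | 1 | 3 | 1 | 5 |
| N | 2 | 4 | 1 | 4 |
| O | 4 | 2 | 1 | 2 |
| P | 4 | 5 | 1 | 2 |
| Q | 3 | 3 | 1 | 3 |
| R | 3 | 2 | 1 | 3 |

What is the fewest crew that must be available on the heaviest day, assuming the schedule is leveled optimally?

12

Early-start (M@1, N@1, O@1, P@1, Q@1, R@1) gives peak 19: d1:19  d2:16  d3:12  d4:7  d5:0.
Shift P→2, Q→3, R→3.
Schedule M@1, N@1, O@1, P@2, Q@3, R@3: d1:9  d2:11  d3:12  d4:12  d5:10 — peak 12.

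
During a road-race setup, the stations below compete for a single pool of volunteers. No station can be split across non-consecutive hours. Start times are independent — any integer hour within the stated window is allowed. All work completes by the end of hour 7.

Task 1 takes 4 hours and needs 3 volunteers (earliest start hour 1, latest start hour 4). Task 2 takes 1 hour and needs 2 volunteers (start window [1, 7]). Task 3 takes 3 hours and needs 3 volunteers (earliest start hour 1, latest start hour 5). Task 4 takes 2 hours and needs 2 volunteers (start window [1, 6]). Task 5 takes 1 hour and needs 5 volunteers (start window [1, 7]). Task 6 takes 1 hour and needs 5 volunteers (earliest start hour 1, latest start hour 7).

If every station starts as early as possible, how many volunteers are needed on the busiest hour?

20

Early-start schedule: Task 1@1, Task 2@1, Task 3@1, Task 4@1, Task 5@1, Task 6@1.
Load per hour: hour 1: 20, hour 2: 8, hour 3: 6, hour 4: 3, hour 5: 0, hour 6: 0, hour 7: 0.
Peak is 20.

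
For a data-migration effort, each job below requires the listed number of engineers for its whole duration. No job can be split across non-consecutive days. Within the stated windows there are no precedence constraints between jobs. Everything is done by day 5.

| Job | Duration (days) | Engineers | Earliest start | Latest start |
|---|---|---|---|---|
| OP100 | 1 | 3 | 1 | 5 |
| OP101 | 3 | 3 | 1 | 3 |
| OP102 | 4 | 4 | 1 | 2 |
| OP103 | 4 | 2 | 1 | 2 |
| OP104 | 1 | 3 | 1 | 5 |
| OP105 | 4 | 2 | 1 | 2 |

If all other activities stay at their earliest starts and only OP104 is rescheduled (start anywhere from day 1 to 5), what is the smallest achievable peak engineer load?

OP104@1: d1:17  d2:11  d3:11  d4:8  d5:0 → peak 17
OP104@2: d1:14  d2:14  d3:11  d4:8  d5:0 → peak 14
OP104@3: d1:14  d2:11  d3:14  d4:8  d5:0 → peak 14
OP104@4: d1:14  d2:11  d3:11  d4:11  d5:0 → peak 14
OP104@5: d1:14  d2:11  d3:11  d4:8  d5:3 → peak 14
Best is OP104@2, peak 14.

14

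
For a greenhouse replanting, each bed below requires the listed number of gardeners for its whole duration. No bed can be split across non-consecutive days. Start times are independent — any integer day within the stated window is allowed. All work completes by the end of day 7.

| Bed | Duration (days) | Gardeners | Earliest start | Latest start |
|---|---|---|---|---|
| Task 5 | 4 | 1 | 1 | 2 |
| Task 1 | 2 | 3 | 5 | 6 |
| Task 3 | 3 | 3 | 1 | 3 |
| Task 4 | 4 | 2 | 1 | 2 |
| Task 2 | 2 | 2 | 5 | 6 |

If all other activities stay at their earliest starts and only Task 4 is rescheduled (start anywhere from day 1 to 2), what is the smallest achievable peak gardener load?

6

Task 4@1: d1:6  d2:6  d3:6  d4:3  d5:5  d6:5  d7:0 → peak 6
Task 4@2: d1:4  d2:6  d3:6  d4:3  d5:7  d6:5  d7:0 → peak 7
Best is Task 4@1, peak 6.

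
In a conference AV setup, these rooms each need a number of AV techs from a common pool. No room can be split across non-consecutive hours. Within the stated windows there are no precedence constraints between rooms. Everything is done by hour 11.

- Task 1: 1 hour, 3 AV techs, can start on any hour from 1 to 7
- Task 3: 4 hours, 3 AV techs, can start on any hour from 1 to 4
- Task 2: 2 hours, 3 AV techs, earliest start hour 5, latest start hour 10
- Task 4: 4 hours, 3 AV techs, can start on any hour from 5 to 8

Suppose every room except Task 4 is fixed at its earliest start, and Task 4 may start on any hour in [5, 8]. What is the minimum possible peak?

6

Task 4@5: h1:6  h2:3  h3:3  h4:3  h5:6  h6:6  h7:3  h8:3  h9:0  h10:0  h11:0 → peak 6
Task 4@6: h1:6  h2:3  h3:3  h4:3  h5:3  h6:6  h7:3  h8:3  h9:3  h10:0  h11:0 → peak 6
Task 4@7: h1:6  h2:3  h3:3  h4:3  h5:3  h6:3  h7:3  h8:3  h9:3  h10:3  h11:0 → peak 6
Task 4@8: h1:6  h2:3  h3:3  h4:3  h5:3  h6:3  h7:0  h8:3  h9:3  h10:3  h11:3 → peak 6
Best is Task 4@5, peak 6.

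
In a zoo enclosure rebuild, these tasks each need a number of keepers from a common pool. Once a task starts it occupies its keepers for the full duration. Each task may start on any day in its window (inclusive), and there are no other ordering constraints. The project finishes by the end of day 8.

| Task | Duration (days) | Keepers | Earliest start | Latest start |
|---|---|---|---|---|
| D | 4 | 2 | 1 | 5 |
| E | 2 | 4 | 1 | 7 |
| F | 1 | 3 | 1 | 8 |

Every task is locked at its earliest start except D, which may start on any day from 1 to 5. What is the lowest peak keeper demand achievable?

7

D@1: d1:9  d2:6  d3:2  d4:2  d5:0  d6:0  d7:0  d8:0 → peak 9
D@2: d1:7  d2:6  d3:2  d4:2  d5:2  d6:0  d7:0  d8:0 → peak 7
D@3: d1:7  d2:4  d3:2  d4:2  d5:2  d6:2  d7:0  d8:0 → peak 7
D@4: d1:7  d2:4  d3:0  d4:2  d5:2  d6:2  d7:2  d8:0 → peak 7
D@5: d1:7  d2:4  d3:0  d4:0  d5:2  d6:2  d7:2  d8:2 → peak 7
Best is D@2, peak 7.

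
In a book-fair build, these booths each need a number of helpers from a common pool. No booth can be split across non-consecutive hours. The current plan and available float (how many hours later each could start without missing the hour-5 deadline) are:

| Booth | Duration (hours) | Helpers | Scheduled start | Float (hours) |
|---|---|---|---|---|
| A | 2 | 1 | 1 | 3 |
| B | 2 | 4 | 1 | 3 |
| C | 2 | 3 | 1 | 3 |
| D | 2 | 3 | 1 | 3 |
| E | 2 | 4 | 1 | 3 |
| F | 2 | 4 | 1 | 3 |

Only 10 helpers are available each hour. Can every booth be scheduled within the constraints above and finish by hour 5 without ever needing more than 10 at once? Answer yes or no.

Schedule A@1, B@1, C@3, D@3, E@1, F@3: h1:9  h2:9  h3:10  h4:10  h5:0 — peak 10 ≤ 10.

yes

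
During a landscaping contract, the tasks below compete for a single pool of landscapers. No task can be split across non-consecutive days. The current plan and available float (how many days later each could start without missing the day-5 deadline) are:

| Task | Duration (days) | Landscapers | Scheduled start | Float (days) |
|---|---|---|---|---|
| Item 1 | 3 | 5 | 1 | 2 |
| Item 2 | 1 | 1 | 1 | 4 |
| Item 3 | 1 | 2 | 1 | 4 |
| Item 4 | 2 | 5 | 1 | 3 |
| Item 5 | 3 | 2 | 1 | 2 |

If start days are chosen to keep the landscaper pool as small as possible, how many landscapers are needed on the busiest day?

Early-start (Item 1@1, Item 2@1, Item 3@1, Item 4@1, Item 5@1) gives peak 15: d1:15  d2:12  d3:7  d4:0  d5:0.
Shift Item 3→2, Item 4→4, Item 5→3.
Schedule Item 1@1, Item 2@1, Item 3@2, Item 4@4, Item 5@3: d1:6  d2:7  d3:7  d4:7  d5:7 — peak 7.
Total landscaper-days = 34 over 5 days ⇒ peak ≥ ⌈34/5⌉ = 7, so 7 is optimal.

7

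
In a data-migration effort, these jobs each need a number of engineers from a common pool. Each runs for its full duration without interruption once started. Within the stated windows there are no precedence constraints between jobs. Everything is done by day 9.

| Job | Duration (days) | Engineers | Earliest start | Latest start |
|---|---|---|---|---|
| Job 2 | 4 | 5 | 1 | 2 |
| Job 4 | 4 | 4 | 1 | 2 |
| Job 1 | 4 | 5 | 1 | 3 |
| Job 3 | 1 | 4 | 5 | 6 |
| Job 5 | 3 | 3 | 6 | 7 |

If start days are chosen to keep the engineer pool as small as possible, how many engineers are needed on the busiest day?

14

Schedule Job 2@1, Job 4@1, Job 1@1, Job 3@5, Job 5@6: d1:14  d2:14  d3:14  d4:14  d5:4  d6:3  d7:3  d8:3  d9:0 — peak 14.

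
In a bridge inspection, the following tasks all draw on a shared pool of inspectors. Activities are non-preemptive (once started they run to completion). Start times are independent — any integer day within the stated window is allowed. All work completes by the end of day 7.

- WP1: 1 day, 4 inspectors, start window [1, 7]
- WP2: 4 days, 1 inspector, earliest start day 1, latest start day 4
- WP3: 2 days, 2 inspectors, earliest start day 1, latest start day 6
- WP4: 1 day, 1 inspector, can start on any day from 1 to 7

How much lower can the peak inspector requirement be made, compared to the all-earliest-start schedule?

4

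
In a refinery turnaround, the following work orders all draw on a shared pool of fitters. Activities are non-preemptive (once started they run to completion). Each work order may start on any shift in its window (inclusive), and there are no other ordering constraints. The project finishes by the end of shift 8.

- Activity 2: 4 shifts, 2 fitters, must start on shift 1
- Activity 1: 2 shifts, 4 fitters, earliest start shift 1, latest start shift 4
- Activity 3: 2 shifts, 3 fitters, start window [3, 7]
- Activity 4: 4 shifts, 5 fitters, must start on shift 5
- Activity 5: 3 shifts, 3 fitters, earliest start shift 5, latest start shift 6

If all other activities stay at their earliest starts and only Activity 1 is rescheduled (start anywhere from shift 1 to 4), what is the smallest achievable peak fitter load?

8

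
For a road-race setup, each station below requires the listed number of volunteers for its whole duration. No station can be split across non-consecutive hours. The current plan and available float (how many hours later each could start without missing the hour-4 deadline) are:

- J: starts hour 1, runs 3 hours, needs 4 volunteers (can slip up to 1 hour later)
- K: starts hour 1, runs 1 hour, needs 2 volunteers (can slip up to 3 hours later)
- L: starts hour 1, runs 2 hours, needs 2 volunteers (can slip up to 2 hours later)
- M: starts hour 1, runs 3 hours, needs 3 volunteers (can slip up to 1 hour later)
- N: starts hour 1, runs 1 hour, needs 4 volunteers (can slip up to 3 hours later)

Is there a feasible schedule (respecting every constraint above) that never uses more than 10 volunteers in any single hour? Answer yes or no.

Schedule J@1, K@1, L@1, M@2, N@4: h1:8  h2:9  h3:7  h4:7 — peak 9 ≤ 10.

yes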